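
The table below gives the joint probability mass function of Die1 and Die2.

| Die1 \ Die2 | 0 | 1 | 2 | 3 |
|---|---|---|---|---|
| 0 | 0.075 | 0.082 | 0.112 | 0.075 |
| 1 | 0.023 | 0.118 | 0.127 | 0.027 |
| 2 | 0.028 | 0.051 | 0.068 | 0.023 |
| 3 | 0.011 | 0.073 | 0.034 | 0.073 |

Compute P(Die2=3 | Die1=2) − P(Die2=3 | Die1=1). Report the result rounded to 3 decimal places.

P(Die1=2) = 0.028 + 0.051 + 0.068 + 0.023 = 0.170; P(Die2=3 | Die1=2) = 0.023/0.170 = 0.1353.
P(Die1=1) = 0.023 + 0.118 + 0.127 + 0.027 = 0.295; P(Die2=3 | Die1=1) = 0.027/0.295 = 0.0915.
Difference = 0.044.

0.044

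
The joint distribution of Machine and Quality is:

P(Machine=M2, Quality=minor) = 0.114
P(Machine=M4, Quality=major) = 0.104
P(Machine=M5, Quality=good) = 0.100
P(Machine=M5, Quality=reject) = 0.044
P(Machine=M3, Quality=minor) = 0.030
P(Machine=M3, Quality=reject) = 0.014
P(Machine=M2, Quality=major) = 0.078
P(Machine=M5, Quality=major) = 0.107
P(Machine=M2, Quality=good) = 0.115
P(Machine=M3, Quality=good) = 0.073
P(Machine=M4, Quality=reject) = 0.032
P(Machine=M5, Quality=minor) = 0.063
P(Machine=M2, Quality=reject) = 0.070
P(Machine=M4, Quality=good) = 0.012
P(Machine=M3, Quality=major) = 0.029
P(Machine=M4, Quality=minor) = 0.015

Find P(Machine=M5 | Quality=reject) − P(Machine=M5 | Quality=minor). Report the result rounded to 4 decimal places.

-0.0088

P(Quality=reject) = 0.070 + 0.014 + 0.032 + 0.044 = 0.160; P(Machine=M5 | Quality=reject) = 0.044/0.160 = 0.27500.
P(Quality=minor) = 0.114 + 0.030 + 0.015 + 0.063 = 0.222; P(Machine=M5 | Quality=minor) = 0.063/0.222 = 0.28378.
Difference = -0.0088.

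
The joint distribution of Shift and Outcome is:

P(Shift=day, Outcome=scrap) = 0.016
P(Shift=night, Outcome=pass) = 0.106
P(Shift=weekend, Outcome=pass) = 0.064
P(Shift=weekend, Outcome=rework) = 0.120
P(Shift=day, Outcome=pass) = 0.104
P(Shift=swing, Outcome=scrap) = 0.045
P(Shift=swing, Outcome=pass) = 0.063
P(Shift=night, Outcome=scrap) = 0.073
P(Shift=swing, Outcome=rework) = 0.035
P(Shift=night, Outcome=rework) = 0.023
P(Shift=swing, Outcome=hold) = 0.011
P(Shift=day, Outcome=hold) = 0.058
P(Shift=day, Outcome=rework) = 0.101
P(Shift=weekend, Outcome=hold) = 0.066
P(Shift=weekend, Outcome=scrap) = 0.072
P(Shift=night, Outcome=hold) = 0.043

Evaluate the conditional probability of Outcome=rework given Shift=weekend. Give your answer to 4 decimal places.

0.3727

P(Shift=weekend) = 0.064 + 0.120 + 0.072 + 0.066 = 0.322.
P(Outcome=rework | Shift=weekend) = 0.120/0.322 = 0.3727.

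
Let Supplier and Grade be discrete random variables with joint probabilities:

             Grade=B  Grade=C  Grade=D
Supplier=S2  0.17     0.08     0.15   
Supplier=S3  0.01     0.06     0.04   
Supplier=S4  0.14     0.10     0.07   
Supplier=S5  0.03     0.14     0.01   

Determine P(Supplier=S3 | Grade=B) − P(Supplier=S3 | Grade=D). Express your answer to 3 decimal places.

P(Grade=B) = 0.17 + 0.01 + 0.14 + 0.03 = 0.35; P(Supplier=S3 | Grade=B) = 0.01/0.35 = 0.0286.
P(Grade=D) = 0.15 + 0.04 + 0.07 + 0.01 = 0.27; P(Supplier=S3 | Grade=D) = 0.04/0.27 = 0.1481.
Difference = -0.120.

-0.120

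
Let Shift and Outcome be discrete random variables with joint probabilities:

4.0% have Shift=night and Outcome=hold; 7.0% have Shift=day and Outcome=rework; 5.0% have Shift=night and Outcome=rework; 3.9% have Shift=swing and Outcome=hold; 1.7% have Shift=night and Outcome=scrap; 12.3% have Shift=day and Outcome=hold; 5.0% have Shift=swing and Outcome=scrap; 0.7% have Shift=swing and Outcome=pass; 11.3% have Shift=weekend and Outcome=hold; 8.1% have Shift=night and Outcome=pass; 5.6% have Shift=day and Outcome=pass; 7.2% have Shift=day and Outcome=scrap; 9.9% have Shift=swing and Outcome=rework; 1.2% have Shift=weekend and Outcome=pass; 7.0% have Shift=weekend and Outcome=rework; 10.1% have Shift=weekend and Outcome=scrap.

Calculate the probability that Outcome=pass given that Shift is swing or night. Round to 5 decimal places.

P(Shift=swing) = 0.007 + 0.099 + 0.050 + 0.039 = 0.195.
P(Shift=night) = 0.081 + 0.050 + 0.017 + 0.040 = 0.188.
P(Shift ∈ {swing, night}) = 0.195 + 0.188 = 0.383; P(Outcome=pass, Shift ∈ {swing, night}) = 0.007 + 0.081 = 0.088.
P(Outcome=pass | Shift ∈ {swing, night}) = 0.088/0.383 = 0.22977.

0.22977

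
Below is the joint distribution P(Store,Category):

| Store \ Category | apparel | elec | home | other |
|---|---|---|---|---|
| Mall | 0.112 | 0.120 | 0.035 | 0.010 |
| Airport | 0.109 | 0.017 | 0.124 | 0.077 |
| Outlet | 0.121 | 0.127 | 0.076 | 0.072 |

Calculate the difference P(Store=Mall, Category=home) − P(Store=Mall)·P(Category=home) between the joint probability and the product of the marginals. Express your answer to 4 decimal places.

-0.0301

P(Store=Mall) = 0.112 + 0.120 + 0.035 + 0.010 = 0.277.
P(Category=home) = 0.035 + 0.124 + 0.076 = 0.235.
P(Store=Mall, Category=home) − P(Store=Mall)P(Category=home) = 0.035 − 0.277×0.235 = -0.0301.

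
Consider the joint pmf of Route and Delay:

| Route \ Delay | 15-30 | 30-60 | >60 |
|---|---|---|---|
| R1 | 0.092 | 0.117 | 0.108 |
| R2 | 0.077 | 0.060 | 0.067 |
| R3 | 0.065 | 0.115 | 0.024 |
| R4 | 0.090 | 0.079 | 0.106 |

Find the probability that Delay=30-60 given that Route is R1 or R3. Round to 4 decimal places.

0.4453

P(Route=R1) = 0.092 + 0.117 + 0.108 = 0.317.
P(Route=R3) = 0.065 + 0.115 + 0.024 = 0.204.
P(Route ∈ {R1, R3}) = 0.317 + 0.204 = 0.521; P(Delay=30-60, Route ∈ {R1, R3}) = 0.117 + 0.115 = 0.232.
P(Delay=30-60 | Route ∈ {R1, R3}) = 0.232/0.521 = 0.4453.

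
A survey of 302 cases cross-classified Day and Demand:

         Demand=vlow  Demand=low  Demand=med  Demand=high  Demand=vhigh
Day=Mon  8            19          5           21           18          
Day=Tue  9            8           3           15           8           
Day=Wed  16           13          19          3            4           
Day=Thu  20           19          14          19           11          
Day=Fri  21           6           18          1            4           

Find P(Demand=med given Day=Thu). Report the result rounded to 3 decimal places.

Total with Day=Thu: 20 + 19 + 14 + 19 + 11 = 83.
P(Demand=med | Day=Thu) = 14/83 = 0.169.

0.169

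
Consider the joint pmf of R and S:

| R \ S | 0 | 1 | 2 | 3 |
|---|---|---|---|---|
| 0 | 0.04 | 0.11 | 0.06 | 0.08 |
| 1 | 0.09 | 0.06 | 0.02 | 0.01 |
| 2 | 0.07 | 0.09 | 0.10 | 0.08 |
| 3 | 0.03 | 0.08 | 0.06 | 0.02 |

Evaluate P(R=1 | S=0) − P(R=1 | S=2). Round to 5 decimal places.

0.30797

P(S=0) = 0.04 + 0.09 + 0.07 + 0.03 = 0.23; P(R=1 | S=0) = 0.09/0.23 = 0.391304.
P(S=2) = 0.06 + 0.02 + 0.10 + 0.06 = 0.24; P(R=1 | S=2) = 0.02/0.24 = 0.083333.
Difference = 0.30797.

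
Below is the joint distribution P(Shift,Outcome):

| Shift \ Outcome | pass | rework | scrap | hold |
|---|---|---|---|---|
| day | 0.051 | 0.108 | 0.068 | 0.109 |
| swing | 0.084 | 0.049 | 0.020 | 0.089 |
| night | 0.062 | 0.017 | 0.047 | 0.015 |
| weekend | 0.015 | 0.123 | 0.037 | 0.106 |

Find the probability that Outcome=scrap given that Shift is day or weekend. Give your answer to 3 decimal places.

0.170

P(Shift=day) = 0.051 + 0.108 + 0.068 + 0.109 = 0.336.
P(Shift=weekend) = 0.015 + 0.123 + 0.037 + 0.106 = 0.281.
P(Shift ∈ {day, weekend}) = 0.336 + 0.281 = 0.617; P(Outcome=scrap, Shift ∈ {day, weekend}) = 0.068 + 0.037 = 0.105.
P(Outcome=scrap | Shift ∈ {day, weekend}) = 0.105/0.617 = 0.170.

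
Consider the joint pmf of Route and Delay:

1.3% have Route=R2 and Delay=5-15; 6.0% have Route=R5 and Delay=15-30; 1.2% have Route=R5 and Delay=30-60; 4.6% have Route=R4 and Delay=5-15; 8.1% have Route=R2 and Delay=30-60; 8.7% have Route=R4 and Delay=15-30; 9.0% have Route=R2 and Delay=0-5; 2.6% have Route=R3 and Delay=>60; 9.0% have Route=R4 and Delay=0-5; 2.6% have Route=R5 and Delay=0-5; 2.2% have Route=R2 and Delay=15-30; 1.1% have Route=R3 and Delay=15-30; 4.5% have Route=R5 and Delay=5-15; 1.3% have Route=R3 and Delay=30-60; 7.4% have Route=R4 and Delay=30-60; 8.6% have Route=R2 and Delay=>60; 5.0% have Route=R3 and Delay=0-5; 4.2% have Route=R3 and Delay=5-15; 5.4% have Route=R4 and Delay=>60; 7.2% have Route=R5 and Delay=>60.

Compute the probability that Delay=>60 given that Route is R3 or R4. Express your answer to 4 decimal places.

P(Route=R3) = 0.050 + 0.042 + 0.011 + 0.013 + 0.026 = 0.142.
P(Route=R4) = 0.090 + 0.046 + 0.087 + 0.074 + 0.054 = 0.351.
P(Route ∈ {R3, R4}) = 0.142 + 0.351 = 0.493; P(Delay=>60, Route ∈ {R3, R4}) = 0.026 + 0.054 = 0.080.
P(Delay=>60 | Route ∈ {R3, R4}) = 0.080/0.493 = 0.1623.

0.1623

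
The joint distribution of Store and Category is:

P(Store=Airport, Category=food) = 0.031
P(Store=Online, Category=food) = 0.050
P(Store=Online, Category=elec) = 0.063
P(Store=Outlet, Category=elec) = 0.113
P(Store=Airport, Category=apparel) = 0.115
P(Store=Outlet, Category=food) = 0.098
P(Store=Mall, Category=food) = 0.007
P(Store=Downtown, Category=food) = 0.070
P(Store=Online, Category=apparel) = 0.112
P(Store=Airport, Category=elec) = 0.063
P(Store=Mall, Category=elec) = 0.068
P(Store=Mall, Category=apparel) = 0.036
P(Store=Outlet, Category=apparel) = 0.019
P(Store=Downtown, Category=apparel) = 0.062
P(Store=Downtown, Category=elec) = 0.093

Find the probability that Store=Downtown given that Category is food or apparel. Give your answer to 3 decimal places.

0.220

P(Category=food) = 0.070 + 0.007 + 0.031 + 0.098 + 0.050 = 0.256.
P(Category=apparel) = 0.062 + 0.036 + 0.115 + 0.019 + 0.112 = 0.344.
P(Category ∈ {food, apparel}) = 0.256 + 0.344 = 0.600; P(Store=Downtown, Category ∈ {food, apparel}) = 0.070 + 0.062 = 0.132.
P(Store=Downtown | Category ∈ {food, apparel}) = 0.132/0.600 = 0.220.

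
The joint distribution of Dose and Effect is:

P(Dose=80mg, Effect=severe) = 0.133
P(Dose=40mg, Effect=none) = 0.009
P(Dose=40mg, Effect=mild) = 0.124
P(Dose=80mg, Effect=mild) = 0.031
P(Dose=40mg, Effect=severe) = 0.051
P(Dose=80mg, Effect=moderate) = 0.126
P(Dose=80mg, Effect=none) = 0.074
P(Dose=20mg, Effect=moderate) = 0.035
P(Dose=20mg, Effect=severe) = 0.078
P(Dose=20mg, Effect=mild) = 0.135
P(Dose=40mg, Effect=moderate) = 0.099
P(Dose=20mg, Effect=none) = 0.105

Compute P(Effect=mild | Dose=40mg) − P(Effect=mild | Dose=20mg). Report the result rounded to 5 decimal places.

0.05573

P(Dose=40mg) = 0.009 + 0.124 + 0.099 + 0.051 = 0.283; P(Effect=mild | Dose=40mg) = 0.124/0.283 = 0.438163.
P(Dose=20mg) = 0.105 + 0.135 + 0.035 + 0.078 = 0.353; P(Effect=mild | Dose=20mg) = 0.135/0.353 = 0.382436.
Difference = 0.05573.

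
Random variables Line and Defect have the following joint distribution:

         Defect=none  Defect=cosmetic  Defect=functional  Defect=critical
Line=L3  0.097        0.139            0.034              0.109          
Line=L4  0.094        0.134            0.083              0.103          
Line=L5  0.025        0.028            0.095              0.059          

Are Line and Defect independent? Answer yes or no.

P(Line=L5) = 0.207 and P(Defect=functional) = 0.212, so their product is 0.04388, but P(Line=L5, Defect=functional) = 0.095. Since these differ, Line and Defect are not independent.

no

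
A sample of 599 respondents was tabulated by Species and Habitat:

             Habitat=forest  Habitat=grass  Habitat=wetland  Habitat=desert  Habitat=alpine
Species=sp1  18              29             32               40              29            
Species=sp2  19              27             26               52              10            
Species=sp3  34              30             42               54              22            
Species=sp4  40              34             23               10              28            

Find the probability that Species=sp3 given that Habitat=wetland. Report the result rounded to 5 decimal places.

Total with Habitat=wetland: 32 + 26 + 42 + 23 = 123.
P(Species=sp3 | Habitat=wetland) = 42/123 = 0.34146.

0.34146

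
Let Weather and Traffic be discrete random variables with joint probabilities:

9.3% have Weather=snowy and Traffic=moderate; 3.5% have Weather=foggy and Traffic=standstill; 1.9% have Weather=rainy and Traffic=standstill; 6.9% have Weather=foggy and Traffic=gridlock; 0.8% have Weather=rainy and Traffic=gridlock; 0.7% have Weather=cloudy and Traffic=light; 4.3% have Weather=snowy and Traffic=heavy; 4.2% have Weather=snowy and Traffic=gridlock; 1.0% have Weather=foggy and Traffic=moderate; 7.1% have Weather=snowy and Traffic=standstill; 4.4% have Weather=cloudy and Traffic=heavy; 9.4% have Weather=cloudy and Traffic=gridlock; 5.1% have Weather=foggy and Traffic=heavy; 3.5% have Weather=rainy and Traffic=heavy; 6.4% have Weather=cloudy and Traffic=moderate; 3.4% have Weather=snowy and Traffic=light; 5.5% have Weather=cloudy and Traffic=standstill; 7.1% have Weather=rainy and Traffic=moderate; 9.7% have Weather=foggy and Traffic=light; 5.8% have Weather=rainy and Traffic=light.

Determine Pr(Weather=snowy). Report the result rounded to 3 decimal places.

P(Weather=snowy) = 0.034 + 0.093 + 0.043 + 0.042 + 0.071 = 0.283.

0.283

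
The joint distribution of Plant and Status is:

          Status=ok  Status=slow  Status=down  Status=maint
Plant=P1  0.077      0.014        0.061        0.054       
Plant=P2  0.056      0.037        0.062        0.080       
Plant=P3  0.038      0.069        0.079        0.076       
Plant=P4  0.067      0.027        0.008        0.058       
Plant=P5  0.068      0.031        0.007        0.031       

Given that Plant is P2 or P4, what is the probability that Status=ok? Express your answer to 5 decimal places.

0.31139

P(Plant=P2) = 0.056 + 0.037 + 0.062 + 0.080 = 0.235.
P(Plant=P4) = 0.067 + 0.027 + 0.008 + 0.058 = 0.160.
P(Plant ∈ {P2, P4}) = 0.235 + 0.160 = 0.395; P(Status=ok, Plant ∈ {P2, P4}) = 0.056 + 0.067 = 0.123.
P(Status=ok | Plant ∈ {P2, P4}) = 0.123/0.395 = 0.31139.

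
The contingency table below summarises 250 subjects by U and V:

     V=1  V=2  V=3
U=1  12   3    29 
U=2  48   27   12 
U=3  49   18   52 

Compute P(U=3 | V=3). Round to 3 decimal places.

0.559

Total with V=3: 29 + 12 + 52 = 93.
P(U=3 | V=3) = 52/93 = 0.559.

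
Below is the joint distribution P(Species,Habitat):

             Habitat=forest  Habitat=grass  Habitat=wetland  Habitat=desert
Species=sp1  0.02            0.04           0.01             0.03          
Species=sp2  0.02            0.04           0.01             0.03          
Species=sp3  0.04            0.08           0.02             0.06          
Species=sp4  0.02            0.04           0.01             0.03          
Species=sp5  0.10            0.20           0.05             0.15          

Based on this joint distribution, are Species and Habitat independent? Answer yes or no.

Every cell satisfies P(Species,Habitat) = P(Species)·P(Habitat). For instance P(Species=sp1) = 0.10, P(Habitat=forest) = 0.20, and 0.10×0.20 = 0.02 matches the joint entry. So Species and Habitat are independent.

yes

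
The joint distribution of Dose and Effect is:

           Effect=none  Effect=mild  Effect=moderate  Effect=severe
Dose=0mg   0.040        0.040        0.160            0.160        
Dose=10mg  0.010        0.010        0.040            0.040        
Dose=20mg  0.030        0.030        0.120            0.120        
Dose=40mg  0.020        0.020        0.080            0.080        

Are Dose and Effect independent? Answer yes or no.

yes

Every cell satisfies P(Dose,Effect) = P(Dose)·P(Effect). For instance P(Dose=20mg) = 0.300, P(Effect=severe) = 0.400, and 0.300×0.400 = 0.120 matches the joint entry. So Dose and Effect are independent.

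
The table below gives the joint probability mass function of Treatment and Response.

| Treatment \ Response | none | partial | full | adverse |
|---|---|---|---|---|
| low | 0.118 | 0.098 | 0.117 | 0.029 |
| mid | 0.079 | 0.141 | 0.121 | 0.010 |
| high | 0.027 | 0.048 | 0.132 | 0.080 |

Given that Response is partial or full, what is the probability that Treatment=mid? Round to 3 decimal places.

0.399

P(Response=partial) = 0.098 + 0.141 + 0.048 = 0.287.
P(Response=full) = 0.117 + 0.121 + 0.132 = 0.370.
P(Response ∈ {partial, full}) = 0.287 + 0.370 = 0.657; P(Treatment=mid, Response ∈ {partial, full}) = 0.141 + 0.121 = 0.262.
P(Treatment=mid | Response ∈ {partial, full}) = 0.262/0.657 = 0.399.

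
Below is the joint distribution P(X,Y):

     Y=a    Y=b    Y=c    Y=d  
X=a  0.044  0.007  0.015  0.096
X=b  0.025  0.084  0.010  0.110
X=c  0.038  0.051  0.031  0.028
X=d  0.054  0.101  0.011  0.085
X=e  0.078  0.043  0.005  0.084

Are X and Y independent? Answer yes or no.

P(X=a) = 0.162 and P(Y=b) = 0.286, so their product is 0.04633, but P(X=a, Y=b) = 0.007. Since these differ, X and Y are not independent.

no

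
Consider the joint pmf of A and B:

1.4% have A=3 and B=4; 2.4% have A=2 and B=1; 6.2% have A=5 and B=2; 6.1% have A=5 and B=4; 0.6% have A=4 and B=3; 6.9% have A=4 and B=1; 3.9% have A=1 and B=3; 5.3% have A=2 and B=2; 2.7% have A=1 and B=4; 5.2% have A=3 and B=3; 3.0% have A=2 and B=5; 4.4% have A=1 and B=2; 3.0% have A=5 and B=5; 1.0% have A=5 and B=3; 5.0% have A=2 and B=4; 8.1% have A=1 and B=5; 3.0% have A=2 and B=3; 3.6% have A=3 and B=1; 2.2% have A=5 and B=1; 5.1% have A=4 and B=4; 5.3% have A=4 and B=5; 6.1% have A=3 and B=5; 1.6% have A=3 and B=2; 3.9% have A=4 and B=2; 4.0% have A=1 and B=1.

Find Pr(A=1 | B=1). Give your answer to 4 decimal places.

P(B=1) = 0.040 + 0.024 + 0.036 + 0.069 + 0.022 = 0.191.
P(A=1 | B=1) = 0.040/0.191 = 0.2094.

0.2094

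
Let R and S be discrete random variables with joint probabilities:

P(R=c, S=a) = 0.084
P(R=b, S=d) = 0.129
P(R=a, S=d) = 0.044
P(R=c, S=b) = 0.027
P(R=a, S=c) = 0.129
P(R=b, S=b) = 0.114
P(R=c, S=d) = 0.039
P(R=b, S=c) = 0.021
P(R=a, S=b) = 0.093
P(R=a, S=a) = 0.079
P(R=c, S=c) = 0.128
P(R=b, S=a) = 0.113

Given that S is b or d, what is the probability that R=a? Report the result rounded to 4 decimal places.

0.3072

P(S=b) = 0.093 + 0.114 + 0.027 = 0.234.
P(S=d) = 0.044 + 0.129 + 0.039 = 0.212.
P(S ∈ {b, d}) = 0.234 + 0.212 = 0.446; P(R=a, S ∈ {b, d}) = 0.093 + 0.044 = 0.137.
P(R=a | S ∈ {b, d}) = 0.137/0.446 = 0.3072.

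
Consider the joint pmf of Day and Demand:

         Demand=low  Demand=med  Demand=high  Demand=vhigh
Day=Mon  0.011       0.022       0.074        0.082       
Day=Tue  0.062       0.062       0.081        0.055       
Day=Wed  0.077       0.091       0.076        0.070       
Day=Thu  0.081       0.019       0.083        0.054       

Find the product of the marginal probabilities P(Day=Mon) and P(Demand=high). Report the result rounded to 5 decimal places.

0.05935

P(Day=Mon) = 0.011 + 0.022 + 0.074 + 0.082 = 0.189.
P(Demand=high) = 0.074 + 0.081 + 0.076 + 0.083 = 0.314.
Product: 0.189 × 0.314 = 0.05935.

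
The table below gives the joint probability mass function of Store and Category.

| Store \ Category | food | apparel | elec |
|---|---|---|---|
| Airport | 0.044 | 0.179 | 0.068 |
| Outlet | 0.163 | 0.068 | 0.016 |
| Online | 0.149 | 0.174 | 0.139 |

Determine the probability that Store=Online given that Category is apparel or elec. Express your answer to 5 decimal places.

P(Category=apparel) = 0.179 + 0.068 + 0.174 = 0.421.
P(Category=elec) = 0.068 + 0.016 + 0.139 = 0.223.
P(Category ∈ {apparel, elec}) = 0.421 + 0.223 = 0.644; P(Store=Online, Category ∈ {apparel, elec}) = 0.174 + 0.139 = 0.313.
P(Store=Online | Category ∈ {apparel, elec}) = 0.313/0.644 = 0.48602.

0.48602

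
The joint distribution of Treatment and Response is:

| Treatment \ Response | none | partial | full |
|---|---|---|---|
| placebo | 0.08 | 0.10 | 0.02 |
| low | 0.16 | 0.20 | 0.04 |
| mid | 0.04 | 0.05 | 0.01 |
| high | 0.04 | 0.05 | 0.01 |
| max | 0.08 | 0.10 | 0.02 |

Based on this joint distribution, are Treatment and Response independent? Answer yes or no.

yes

Every cell satisfies P(Treatment,Response) = P(Treatment)·P(Response). For instance P(Treatment=placebo) = 0.20, P(Response=full) = 0.10, and 0.20×0.10 = 0.02 matches the joint entry. So Treatment and Response are independent.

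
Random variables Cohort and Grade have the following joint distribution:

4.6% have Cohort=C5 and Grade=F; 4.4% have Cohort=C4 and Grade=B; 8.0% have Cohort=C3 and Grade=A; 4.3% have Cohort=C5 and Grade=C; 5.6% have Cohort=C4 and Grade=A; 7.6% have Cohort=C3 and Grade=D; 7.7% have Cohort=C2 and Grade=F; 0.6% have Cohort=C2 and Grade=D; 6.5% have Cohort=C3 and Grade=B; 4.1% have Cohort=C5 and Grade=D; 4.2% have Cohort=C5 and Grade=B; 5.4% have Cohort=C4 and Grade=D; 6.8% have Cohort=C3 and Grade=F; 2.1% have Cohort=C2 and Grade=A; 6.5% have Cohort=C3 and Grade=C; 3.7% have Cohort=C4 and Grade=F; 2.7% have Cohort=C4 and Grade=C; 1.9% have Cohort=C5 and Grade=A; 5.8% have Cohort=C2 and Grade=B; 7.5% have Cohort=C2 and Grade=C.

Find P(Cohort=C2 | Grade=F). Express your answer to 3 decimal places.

P(Grade=F) = 0.077 + 0.068 + 0.037 + 0.046 = 0.228.
P(Cohort=C2 | Grade=F) = 0.077/0.228 = 0.338.

0.338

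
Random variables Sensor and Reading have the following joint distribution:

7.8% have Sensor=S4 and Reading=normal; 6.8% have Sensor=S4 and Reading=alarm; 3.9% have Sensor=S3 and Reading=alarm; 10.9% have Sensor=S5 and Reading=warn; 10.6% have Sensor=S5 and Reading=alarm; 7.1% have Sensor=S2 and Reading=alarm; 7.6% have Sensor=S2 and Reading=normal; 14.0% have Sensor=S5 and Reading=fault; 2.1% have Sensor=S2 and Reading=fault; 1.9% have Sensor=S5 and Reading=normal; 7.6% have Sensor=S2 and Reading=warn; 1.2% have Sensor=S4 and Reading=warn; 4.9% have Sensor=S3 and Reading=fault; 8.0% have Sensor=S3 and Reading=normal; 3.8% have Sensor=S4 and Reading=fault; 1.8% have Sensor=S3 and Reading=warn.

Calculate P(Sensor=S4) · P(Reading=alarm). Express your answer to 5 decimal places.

0.05566

P(Sensor=S4) = 0.078 + 0.012 + 0.068 + 0.038 = 0.196.
P(Reading=alarm) = 0.071 + 0.039 + 0.068 + 0.106 = 0.284.
Product: 0.196 × 0.284 = 0.05566.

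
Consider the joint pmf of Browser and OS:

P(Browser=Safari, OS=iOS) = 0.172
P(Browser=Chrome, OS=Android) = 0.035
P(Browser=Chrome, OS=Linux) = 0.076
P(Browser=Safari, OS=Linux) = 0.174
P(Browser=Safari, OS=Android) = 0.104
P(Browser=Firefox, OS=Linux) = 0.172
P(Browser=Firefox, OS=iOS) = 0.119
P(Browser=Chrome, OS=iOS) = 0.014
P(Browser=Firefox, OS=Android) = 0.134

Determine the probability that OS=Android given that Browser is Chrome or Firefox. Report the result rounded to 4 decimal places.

P(Browser=Chrome) = 0.076 + 0.014 + 0.035 = 0.125.
P(Browser=Firefox) = 0.172 + 0.119 + 0.134 = 0.425.
P(Browser ∈ {Chrome, Firefox}) = 0.125 + 0.425 = 0.550; P(OS=Android, Browser ∈ {Chrome, Firefox}) = 0.035 + 0.134 = 0.169.
P(OS=Android | Browser ∈ {Chrome, Firefox}) = 0.169/0.550 = 0.3073.

0.3073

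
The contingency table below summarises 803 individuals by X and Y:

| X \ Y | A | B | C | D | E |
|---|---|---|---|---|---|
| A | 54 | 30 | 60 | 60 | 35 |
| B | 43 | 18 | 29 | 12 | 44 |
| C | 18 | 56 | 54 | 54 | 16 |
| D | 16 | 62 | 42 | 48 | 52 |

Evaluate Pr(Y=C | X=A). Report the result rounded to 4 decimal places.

0.2510

Total with X=A: 54 + 30 + 60 + 60 + 35 = 239.
P(Y=C | X=A) = 60/239 = 0.2510.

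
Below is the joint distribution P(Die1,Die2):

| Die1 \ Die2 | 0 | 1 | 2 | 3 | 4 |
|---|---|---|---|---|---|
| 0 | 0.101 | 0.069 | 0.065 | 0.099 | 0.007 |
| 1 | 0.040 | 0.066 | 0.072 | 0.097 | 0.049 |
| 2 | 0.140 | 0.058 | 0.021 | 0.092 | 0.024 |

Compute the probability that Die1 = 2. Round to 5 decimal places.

0.33500

P(Die1=2) = 0.140 + 0.058 + 0.021 + 0.092 + 0.024 = 0.335.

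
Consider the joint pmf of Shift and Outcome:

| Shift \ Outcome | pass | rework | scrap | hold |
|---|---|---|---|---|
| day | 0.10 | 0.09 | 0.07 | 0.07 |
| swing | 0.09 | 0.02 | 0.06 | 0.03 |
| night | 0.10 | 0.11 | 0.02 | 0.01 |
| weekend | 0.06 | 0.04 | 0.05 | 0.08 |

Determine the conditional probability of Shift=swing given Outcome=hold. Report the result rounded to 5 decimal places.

0.15789

P(Outcome=hold) = 0.07 + 0.03 + 0.01 + 0.08 = 0.19.
P(Shift=swing | Outcome=hold) = 0.03/0.19 = 0.15789.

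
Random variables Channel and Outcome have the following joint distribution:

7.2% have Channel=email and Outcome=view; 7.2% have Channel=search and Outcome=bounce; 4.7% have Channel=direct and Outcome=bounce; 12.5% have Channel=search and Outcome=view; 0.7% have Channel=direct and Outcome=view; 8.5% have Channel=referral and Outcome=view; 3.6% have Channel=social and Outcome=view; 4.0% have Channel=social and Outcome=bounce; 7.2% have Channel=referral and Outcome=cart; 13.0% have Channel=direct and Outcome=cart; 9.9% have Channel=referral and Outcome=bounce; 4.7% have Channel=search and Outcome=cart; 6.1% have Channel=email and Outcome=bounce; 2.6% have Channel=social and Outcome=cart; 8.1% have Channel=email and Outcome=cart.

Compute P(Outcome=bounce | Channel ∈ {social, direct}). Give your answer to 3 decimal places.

0.304

P(Channel=social) = 0.040 + 0.036 + 0.026 = 0.102.
P(Channel=direct) = 0.047 + 0.007 + 0.130 = 0.184.
P(Channel ∈ {social, direct}) = 0.102 + 0.184 = 0.286; P(Outcome=bounce, Channel ∈ {social, direct}) = 0.040 + 0.047 = 0.087.
P(Outcome=bounce | Channel ∈ {social, direct}) = 0.087/0.286 = 0.304.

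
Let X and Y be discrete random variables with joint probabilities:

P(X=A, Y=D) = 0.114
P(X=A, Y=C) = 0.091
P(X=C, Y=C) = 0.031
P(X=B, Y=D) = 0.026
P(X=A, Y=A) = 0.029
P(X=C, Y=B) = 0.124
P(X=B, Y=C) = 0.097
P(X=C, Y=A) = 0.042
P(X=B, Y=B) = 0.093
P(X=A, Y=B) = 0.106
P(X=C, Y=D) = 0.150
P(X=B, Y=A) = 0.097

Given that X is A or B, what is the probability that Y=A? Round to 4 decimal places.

0.1930

P(X=A) = 0.029 + 0.106 + 0.091 + 0.114 = 0.340.
P(X=B) = 0.097 + 0.093 + 0.097 + 0.026 = 0.313.
P(X ∈ {A, B}) = 0.340 + 0.313 = 0.653; P(Y=A, X ∈ {A, B}) = 0.029 + 0.097 = 0.126.
P(Y=A | X ∈ {A, B}) = 0.126/0.653 = 0.1930.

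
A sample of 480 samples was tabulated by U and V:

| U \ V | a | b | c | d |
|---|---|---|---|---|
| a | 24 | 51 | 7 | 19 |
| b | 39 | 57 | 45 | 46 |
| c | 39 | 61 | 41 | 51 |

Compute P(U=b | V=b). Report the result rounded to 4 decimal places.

Total with V=b: 51 + 57 + 61 = 169.
P(U=b | V=b) = 57/169 = 0.3373.

0.3373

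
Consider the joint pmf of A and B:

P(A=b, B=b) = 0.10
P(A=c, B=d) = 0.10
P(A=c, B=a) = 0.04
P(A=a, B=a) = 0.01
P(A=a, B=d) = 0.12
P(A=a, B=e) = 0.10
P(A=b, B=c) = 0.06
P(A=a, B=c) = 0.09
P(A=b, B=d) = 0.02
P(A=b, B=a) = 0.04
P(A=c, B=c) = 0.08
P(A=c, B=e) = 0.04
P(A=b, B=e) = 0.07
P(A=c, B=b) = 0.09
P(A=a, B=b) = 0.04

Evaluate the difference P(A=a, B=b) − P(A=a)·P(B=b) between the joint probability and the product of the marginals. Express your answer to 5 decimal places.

-0.04280

P(A=a) = 0.01 + 0.04 + 0.09 + 0.12 + 0.10 = 0.36.
P(B=b) = 0.04 + 0.10 + 0.09 = 0.23.
P(A=a, B=b) − P(A=a)P(B=b) = 0.04 − 0.36×0.23 = -0.04280.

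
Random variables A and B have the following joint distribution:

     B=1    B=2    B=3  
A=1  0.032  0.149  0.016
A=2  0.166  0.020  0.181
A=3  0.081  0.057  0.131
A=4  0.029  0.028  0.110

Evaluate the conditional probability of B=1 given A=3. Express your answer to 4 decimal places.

0.3011

P(A=3) = 0.081 + 0.057 + 0.131 = 0.269.
P(B=1 | A=3) = 0.081/0.269 = 0.3011.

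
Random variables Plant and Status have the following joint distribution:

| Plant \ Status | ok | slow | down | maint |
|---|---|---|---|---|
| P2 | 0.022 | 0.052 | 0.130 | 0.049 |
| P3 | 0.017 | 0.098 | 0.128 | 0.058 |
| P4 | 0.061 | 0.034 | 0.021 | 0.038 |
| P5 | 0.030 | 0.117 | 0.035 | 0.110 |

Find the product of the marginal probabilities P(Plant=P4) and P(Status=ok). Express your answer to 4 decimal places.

0.0200

P(Plant=P4) = 0.061 + 0.034 + 0.021 + 0.038 = 0.154.
P(Status=ok) = 0.022 + 0.017 + 0.061 + 0.030 = 0.130.
Product: 0.154 × 0.130 = 0.0200.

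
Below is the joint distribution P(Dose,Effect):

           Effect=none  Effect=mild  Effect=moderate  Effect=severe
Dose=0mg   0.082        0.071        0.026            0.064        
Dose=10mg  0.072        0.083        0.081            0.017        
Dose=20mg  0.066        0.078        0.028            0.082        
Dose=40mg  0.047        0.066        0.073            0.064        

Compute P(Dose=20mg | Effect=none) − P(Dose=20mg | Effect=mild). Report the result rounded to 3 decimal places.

P(Effect=none) = 0.082 + 0.072 + 0.066 + 0.047 = 0.267; P(Dose=20mg | Effect=none) = 0.066/0.267 = 0.2472.
P(Effect=mild) = 0.071 + 0.083 + 0.078 + 0.066 = 0.298; P(Dose=20mg | Effect=mild) = 0.078/0.298 = 0.2617.
Difference = -0.015.

-0.015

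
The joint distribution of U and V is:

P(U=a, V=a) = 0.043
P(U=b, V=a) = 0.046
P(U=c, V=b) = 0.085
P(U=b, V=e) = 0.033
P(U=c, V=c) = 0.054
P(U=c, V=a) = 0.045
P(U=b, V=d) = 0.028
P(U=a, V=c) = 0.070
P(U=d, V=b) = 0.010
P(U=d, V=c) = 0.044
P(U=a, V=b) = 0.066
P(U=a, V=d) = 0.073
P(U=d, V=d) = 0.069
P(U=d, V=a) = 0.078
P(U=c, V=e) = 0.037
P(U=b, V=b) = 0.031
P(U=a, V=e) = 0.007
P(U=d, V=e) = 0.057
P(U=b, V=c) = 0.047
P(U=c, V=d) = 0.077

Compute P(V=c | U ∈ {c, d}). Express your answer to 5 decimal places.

P(U=c) = 0.045 + 0.085 + 0.054 + 0.077 + 0.037 = 0.298.
P(U=d) = 0.078 + 0.010 + 0.044 + 0.069 + 0.057 = 0.258.
P(U ∈ {c, d}) = 0.298 + 0.258 = 0.556; P(V=c, U ∈ {c, d}) = 0.054 + 0.044 = 0.098.
P(V=c | U ∈ {c, d}) = 0.098/0.556 = 0.17626.

0.17626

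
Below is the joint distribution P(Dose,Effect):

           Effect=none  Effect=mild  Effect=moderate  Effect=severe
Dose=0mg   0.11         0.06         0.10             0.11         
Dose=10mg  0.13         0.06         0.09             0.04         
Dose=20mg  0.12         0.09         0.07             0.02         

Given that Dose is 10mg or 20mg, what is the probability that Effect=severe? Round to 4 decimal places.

P(Dose=10mg) = 0.13 + 0.06 + 0.09 + 0.04 = 0.32.
P(Dose=20mg) = 0.12 + 0.09 + 0.07 + 0.02 = 0.30.
P(Dose ∈ {10mg, 20mg}) = 0.32 + 0.30 = 0.62; P(Effect=severe, Dose ∈ {10mg, 20mg}) = 0.04 + 0.02 = 0.06.
P(Effect=severe | Dose ∈ {10mg, 20mg}) = 0.06/0.62 = 0.0968.

0.0968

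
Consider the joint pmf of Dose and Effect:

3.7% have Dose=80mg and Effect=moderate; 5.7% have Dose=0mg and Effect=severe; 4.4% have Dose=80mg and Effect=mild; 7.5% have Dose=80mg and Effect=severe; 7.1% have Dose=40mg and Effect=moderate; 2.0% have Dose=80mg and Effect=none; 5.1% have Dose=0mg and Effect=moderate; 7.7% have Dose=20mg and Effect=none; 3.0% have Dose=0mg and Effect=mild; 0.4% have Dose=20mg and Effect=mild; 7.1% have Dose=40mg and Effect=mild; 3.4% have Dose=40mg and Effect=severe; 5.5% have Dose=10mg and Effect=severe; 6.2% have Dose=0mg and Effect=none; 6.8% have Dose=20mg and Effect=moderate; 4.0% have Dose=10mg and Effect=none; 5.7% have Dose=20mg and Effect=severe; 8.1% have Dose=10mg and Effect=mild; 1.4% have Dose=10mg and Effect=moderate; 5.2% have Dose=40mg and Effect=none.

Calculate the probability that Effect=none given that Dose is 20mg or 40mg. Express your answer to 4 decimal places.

0.2972

P(Dose=20mg) = 0.077 + 0.004 + 0.068 + 0.057 = 0.206.
P(Dose=40mg) = 0.052 + 0.071 + 0.071 + 0.034 = 0.228.
P(Dose ∈ {20mg, 40mg}) = 0.206 + 0.228 = 0.434; P(Effect=none, Dose ∈ {20mg, 40mg}) = 0.077 + 0.052 = 0.129.
P(Effect=none | Dose ∈ {20mg, 40mg}) = 0.129/0.434 = 0.2972.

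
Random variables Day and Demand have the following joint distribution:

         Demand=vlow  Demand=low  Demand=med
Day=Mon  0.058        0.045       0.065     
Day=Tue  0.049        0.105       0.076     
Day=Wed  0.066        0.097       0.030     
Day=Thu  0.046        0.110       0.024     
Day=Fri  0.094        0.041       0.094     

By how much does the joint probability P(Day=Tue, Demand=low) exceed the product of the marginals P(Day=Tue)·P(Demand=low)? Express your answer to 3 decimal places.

0.013

P(Day=Tue) = 0.049 + 0.105 + 0.076 = 0.230.
P(Demand=low) = 0.045 + 0.105 + 0.097 + 0.110 + 0.041 = 0.398.
P(Day=Tue, Demand=low) − P(Day=Tue)P(Demand=low) = 0.105 − 0.230×0.398 = 0.013.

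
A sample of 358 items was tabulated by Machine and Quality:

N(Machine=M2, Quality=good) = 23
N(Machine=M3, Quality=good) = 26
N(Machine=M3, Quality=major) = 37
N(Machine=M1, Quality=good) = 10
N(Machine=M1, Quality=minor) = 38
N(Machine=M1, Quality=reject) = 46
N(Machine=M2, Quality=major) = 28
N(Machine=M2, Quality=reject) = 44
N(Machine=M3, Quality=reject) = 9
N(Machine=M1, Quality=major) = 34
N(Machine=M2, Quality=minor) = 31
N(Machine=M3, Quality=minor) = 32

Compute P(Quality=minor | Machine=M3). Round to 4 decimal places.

0.3077

Total with Machine=M3: 26 + 32 + 37 + 9 = 104.
P(Quality=minor | Machine=M3) = 32/104 = 0.3077.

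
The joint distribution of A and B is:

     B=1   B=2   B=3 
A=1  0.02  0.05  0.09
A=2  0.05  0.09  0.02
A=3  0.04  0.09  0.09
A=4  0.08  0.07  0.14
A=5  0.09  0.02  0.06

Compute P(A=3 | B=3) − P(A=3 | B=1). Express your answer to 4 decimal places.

P(B=3) = 0.09 + 0.02 + 0.09 + 0.14 + 0.06 = 0.40; P(A=3 | B=3) = 0.09/0.40 = 0.22500.
P(B=1) = 0.02 + 0.05 + 0.04 + 0.08 + 0.09 = 0.28; P(A=3 | B=1) = 0.04/0.28 = 0.14286.
Difference = 0.0821.

0.0821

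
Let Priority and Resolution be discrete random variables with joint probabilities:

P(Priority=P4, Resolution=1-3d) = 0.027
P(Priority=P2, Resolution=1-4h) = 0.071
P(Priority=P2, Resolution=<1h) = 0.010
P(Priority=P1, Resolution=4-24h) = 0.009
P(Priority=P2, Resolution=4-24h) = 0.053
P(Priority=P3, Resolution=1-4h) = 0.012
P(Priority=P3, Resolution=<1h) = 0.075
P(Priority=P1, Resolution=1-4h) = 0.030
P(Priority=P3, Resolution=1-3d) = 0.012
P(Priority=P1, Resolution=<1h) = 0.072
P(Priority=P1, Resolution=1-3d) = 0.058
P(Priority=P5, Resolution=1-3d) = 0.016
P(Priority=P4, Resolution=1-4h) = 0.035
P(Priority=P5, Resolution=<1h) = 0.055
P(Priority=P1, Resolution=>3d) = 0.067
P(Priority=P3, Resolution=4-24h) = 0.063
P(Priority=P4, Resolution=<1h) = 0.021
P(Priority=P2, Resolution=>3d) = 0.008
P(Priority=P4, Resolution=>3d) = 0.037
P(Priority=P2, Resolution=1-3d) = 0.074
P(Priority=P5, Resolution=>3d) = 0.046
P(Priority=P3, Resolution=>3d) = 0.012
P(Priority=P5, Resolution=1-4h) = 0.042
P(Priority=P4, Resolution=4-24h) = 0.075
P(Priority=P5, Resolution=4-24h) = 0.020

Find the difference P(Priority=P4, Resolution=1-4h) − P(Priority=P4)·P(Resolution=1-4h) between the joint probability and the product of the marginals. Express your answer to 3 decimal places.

P(Priority=P4) = 0.021 + 0.035 + 0.075 + 0.027 + 0.037 = 0.195.
P(Resolution=1-4h) = 0.030 + 0.071 + 0.012 + 0.035 + 0.042 = 0.190.
P(Priority=P4, Resolution=1-4h) − P(Priority=P4)P(Resolution=1-4h) = 0.035 − 0.195×0.190 = -0.002.

-0.002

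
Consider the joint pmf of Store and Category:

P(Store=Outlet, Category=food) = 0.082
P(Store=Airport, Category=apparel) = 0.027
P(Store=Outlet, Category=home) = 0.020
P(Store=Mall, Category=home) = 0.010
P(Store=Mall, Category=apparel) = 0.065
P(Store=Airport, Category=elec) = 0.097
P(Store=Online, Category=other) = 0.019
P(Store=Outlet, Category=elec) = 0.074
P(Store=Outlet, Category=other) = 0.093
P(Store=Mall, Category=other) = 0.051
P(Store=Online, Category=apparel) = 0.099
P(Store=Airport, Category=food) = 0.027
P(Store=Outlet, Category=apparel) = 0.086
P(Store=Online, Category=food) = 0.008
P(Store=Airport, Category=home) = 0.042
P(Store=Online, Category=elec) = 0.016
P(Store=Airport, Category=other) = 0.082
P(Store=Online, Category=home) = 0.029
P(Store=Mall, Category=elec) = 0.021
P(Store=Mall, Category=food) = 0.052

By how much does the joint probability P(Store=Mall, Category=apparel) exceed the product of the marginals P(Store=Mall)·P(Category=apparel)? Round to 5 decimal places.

P(Store=Mall) = 0.052 + 0.065 + 0.021 + 0.010 + 0.051 = 0.199.
P(Category=apparel) = 0.065 + 0.027 + 0.086 + 0.099 = 0.277.
P(Store=Mall, Category=apparel) − P(Store=Mall)P(Category=apparel) = 0.065 − 0.199×0.277 = 0.00988.

0.00988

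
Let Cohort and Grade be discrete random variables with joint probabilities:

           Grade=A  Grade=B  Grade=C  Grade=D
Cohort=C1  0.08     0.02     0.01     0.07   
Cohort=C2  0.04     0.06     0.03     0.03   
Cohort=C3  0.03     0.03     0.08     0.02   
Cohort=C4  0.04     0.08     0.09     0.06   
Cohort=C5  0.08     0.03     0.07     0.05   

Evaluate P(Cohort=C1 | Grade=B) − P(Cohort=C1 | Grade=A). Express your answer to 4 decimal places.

-0.2054

P(Grade=B) = 0.02 + 0.06 + 0.03 + 0.08 + 0.03 = 0.22; P(Cohort=C1 | Grade=B) = 0.02/0.22 = 0.09091.
P(Grade=A) = 0.08 + 0.04 + 0.03 + 0.04 + 0.08 = 0.27; P(Cohort=C1 | Grade=A) = 0.08/0.27 = 0.29630.
Difference = -0.2054.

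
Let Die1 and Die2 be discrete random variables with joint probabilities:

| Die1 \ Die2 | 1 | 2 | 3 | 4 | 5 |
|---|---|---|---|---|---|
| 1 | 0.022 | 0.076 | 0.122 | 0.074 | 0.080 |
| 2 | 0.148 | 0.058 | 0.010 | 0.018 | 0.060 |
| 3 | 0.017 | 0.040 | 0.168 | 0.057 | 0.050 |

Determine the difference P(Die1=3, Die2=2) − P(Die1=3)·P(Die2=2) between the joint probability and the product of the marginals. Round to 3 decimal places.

-0.018

P(Die1=3) = 0.017 + 0.040 + 0.168 + 0.057 + 0.050 = 0.332.
P(Die2=2) = 0.076 + 0.058 + 0.040 = 0.174.
P(Die1=3, Die2=2) − P(Die1=3)P(Die2=2) = 0.040 − 0.332×0.174 = -0.018.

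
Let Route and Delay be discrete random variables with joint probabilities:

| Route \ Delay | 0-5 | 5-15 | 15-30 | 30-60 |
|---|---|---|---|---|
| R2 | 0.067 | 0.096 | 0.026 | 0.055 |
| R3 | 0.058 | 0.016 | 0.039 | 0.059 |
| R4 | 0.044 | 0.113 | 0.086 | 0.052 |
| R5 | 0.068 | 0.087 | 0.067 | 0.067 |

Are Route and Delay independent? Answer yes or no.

no

P(Route=R3) = 0.172 and P(Delay=5-15) = 0.312, so their product is 0.05366, but P(Route=R3, Delay=5-15) = 0.016. Since these differ, Route and Delay are not independent.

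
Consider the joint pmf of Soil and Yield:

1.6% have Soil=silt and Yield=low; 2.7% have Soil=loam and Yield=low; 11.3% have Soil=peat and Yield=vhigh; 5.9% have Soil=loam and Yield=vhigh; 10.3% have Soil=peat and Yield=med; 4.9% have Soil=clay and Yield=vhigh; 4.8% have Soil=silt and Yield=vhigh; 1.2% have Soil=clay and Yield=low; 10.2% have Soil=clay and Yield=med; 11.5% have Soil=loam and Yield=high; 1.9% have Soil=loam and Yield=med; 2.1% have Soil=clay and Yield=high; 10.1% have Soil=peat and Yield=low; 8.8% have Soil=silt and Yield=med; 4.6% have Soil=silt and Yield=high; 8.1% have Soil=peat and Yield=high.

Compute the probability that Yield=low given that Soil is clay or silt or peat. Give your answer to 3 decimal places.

0.165

P(Soil=clay) = 0.012 + 0.102 + 0.021 + 0.049 = 0.184.
P(Soil=silt) = 0.016 + 0.088 + 0.046 + 0.048 = 0.198.
P(Soil=peat) = 0.101 + 0.103 + 0.081 + 0.113 = 0.398.
P(Soil ∈ {clay, silt, peat}) = 0.184 + 0.198 + 0.398 = 0.780; P(Yield=low, Soil ∈ {clay, silt, peat}) = 0.012 + 0.016 + 0.101 = 0.129.
P(Yield=low | Soil ∈ {clay, silt, peat}) = 0.129/0.780 = 0.165.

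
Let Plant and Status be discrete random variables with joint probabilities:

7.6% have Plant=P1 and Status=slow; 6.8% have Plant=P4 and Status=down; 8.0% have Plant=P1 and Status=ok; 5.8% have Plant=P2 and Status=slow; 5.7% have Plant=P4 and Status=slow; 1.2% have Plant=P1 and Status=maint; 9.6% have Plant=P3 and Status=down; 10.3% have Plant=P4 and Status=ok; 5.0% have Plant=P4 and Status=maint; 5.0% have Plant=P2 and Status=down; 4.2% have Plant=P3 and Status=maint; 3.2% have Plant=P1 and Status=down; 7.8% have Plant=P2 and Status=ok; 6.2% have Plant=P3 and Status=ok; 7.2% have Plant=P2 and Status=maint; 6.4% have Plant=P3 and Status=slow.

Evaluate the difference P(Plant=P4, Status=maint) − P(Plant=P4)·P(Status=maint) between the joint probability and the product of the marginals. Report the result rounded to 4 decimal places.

P(Plant=P4) = 0.103 + 0.057 + 0.068 + 0.050 = 0.278.
P(Status=maint) = 0.012 + 0.072 + 0.042 + 0.050 = 0.176.
P(Plant=P4, Status=maint) − P(Plant=P4)P(Status=maint) = 0.050 − 0.278×0.176 = 0.0011.

0.0011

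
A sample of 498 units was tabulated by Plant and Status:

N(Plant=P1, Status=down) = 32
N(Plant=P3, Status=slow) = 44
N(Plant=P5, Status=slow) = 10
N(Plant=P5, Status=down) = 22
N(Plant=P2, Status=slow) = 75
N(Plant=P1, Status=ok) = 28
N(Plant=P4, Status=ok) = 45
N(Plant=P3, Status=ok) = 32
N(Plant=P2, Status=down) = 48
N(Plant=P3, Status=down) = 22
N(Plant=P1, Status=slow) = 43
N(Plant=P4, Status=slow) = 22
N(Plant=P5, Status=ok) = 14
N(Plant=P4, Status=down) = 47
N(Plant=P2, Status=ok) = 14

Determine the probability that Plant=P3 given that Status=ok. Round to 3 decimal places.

0.241

Total with Status=ok: 28 + 14 + 32 + 45 + 14 = 133.
P(Plant=P3 | Status=ok) = 32/133 = 0.241.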